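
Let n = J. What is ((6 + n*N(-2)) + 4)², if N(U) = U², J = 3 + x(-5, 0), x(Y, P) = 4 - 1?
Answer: 1156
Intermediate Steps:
x(Y, P) = 3
J = 6 (J = 3 + 3 = 6)
n = 6
((6 + n*N(-2)) + 4)² = ((6 + 6*(-2)²) + 4)² = ((6 + 6*4) + 4)² = ((6 + 24) + 4)² = (30 + 4)² = 34² = 1156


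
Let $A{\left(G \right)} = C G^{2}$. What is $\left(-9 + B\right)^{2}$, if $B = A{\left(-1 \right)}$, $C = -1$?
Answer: $100$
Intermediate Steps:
$A{\left(G \right)} = - G^{2}$
$B = -1$ ($B = - \left(-1\right)^{2} = \left(-1\right) 1 = -1$)
$\left(-9 + B\right)^{2} = \left(-9 - 1\right)^{2} = \left(-10\right)^{2} = 100$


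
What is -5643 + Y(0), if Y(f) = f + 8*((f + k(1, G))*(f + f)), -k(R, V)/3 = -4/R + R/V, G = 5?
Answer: -5643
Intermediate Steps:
k(R, V) = 12/R - 3*R/V (k(R, V) = -3*(-4/R + R/V) = 12/R - 3*R/V)
Y(f) = f + 16*f*(57/5 + f) (Y(f) = f + 8*((f + (12/1 - 3*1/5))*(f + f)) = f + 8*((f + (12*1 - 3*1*⅕))*(2*f)) = f + 8*((f + (12 - ⅗))*(2*f)) = f + 8*((f + 57/5)*(2*f)) = f + 8*((57/5 + f)*(2*f)) = f + 8*(2*f*(57/5 + f)) = f + 16*f*(57/5 + f))
-5643 + Y(0) = -5643 + (⅕)*0*(917 + 80*0) = -5643 + (⅕)*0*(917 + 0) = -5643 + (⅕)*0*917 = -5643 + 0 = -5643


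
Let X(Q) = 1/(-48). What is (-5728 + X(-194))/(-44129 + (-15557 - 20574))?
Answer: 54989/770496 ≈ 0.071368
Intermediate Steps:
X(Q) = -1/48
(-5728 + X(-194))/(-44129 + (-15557 - 20574)) = (-5728 - 1/48)/(-44129 + (-15557 - 20574)) = -274945/(48*(-44129 - 36131)) = -274945/48/(-80260) = -274945/48*(-1/80260) = 54989/770496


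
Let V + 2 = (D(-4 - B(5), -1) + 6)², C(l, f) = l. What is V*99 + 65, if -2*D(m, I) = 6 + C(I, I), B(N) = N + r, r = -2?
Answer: 4319/4 ≈ 1079.8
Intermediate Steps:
B(N) = -2 + N (B(N) = N - 2 = -2 + N)
D(m, I) = -3 - I/2 (D(m, I) = -(6 + I)/2 = -3 - I/2)
V = 41/4 (V = -2 + ((-3 - ½*(-1)) + 6)² = -2 + ((-3 + ½) + 6)² = -2 + (-5/2 + 6)² = -2 + (7/2)² = -2 + 49/4 = 41/4 ≈ 10.250)
V*99 + 65 = (41/4)*99 + 65 = 4059/4 + 65 = 4319/4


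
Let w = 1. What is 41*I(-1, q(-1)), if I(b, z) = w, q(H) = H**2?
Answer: 41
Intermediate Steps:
I(b, z) = 1
41*I(-1, q(-1)) = 41*1 = 41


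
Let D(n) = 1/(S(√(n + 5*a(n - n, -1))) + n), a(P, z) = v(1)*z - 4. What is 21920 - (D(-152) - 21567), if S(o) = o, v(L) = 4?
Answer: 126634163/2912 + I*√3/2912 ≈ 43487.0 + 0.0005948*I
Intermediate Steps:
a(P, z) = -4 + 4*z (a(P, z) = 4*z - 4 = -4 + 4*z)
D(n) = 1/(n + √(-40 + n)) (D(n) = 1/(√(n + 5*(-4 + 4*(-1))) + n) = 1/(√(n + 5*(-4 - 4)) + n) = 1/(√(n + 5*(-8)) + n) = 1/(√(n - 40) + n) = 1/(√(-40 + n) + n) = 1/(n + √(-40 + n)))
21920 - (D(-152) - 21567) = 21920 - (1/(-152 + √(-40 - 152)) - 21567) = 21920 - (1/(-152 + √(-192)) - 21567) = 21920 - (1/(-152 + 8*I*√3) - 21567) = 21920 - (-21567 + 1/(-152 + 8*I*√3)) = 21920 + (21567 - 1/(-152 + 8*I*√3)) = 43487 - 1/(-152 + 8*I*√3)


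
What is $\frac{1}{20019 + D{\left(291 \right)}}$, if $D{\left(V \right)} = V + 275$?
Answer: $\frac{1}{20585} \approx 4.8579 \cdot 10^{-5}$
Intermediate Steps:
$D{\left(V \right)} = 275 + V$
$\frac{1}{20019 + D{\left(291 \right)}} = \frac{1}{20019 + \left(275 + 291\right)} = \frac{1}{20019 + 566} = \frac{1}{20585}$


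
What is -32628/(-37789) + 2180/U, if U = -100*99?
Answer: 12031859/18705555 ≈ 0.64322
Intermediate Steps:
U = -9900
-32628/(-37789) + 2180/U = -32628/(-37789) + 2180/(-9900) = -32628*(-1/37789) + 2180*(-1/9900) = 32628/37789 - 109/495 = 12031859/18705555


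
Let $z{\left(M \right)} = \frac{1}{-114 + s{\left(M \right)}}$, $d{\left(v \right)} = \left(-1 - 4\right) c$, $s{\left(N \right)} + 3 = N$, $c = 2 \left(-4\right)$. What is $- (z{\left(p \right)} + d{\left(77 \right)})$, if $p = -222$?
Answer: $- \frac{13559}{339} \approx -39.997$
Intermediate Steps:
$c = -8$
$s{\left(N \right)} = -3 + N$
$d{\left(v \right)} = 40$ ($d{\left(v \right)} = \left(-1 - 4\right) \left(-8\right) = \left(-5\right) \left(-8\right) = 40$)
$z{\left(M \right)} = \frac{1}{-117 + M}$ ($z{\left(M \right)} = \frac{1}{-114 + \left(-3 + M\right)} = \frac{1}{-117 + M}$)
$- (z{\left(p \right)} + d{\left(77 \right)}) = - (\frac{1}{-117 - 222} + 40) = - (\frac{1}{-339} + 40) = - (- \frac{1}{339} + 40) = \left(-1\right) \frac{13559}{339} = - \frac{13559}{339}$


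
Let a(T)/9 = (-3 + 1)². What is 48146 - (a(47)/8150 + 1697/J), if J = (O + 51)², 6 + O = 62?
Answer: 2246228861193/46654675 ≈ 48146.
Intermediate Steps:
O = 56 (O = -6 + 62 = 56)
J = 11449 (J = (56 + 51)² = 107² = 11449)
a(T) = 36 (a(T) = 9*(-3 + 1)² = 9*(-2)² = 9*4 = 36)
48146 - (a(47)/8150 + 1697/J) = 48146 - (36/8150 + 1697/11449) = 48146 - (36*(1/8150) + 1697*(1/11449)) = 48146 - (18/4075 + 1697/11449) = 48146 - 1*7121357/46654675 = 48146 - 7121357/46654675 = 2246228861193/46654675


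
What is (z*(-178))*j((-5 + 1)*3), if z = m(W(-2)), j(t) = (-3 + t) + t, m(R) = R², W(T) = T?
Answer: 19224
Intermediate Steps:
j(t) = -3 + 2*t
z = 4 (z = (-2)² = 4)
(z*(-178))*j((-5 + 1)*3) = (4*(-178))*(-3 + 2*((-5 + 1)*3)) = -712*(-3 + 2*(-4*3)) = -712*(-3 + 2*(-12)) = -712*(-3 - 24) = -712*(-27) = 19224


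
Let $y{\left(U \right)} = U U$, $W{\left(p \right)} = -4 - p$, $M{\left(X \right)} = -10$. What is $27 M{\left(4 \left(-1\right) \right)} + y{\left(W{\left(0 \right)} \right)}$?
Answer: $-254$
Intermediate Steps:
$y{\left(U \right)} = U^{2}$
$27 M{\left(4 \left(-1\right) \right)} + y{\left(W{\left(0 \right)} \right)} = 27 \left(-10\right) + \left(-4 - 0\right)^{2} = -270 + \left(-4 + 0\right)^{2} = -270 + \left(-4\right)^{2} = -270 + 16 = -254$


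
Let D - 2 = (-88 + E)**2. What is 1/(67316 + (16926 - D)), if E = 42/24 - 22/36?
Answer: 1296/99396911 ≈ 1.3039e-5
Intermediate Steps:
E = 41/36 (E = 42*(1/24) - 22*1/36 = 7/4 - 11/18 = 41/36 ≈ 1.1389)
D = 9780721/1296 (D = 2 + (-88 + 41/36)**2 = 2 + (-3127/36)**2 = 2 + 9778129/1296 = 9780721/1296 ≈ 7546.9)
1/(67316 + (16926 - D)) = 1/(67316 + (16926 - 1*9780721/1296)) = 1/(67316 + (16926 - 9780721/1296)) = 1/(67316 + 12155375/1296) = 1/(99396911/1296) = 1296/99396911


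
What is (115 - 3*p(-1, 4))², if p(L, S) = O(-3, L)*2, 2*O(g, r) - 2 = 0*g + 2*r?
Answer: 13225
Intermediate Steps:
O(g, r) = 1 + r (O(g, r) = 1 + (0*g + 2*r)/2 = 1 + (0 + 2*r)/2 = 1 + (2*r)/2 = 1 + r)
p(L, S) = 2 + 2*L (p(L, S) = (1 + L)*2 = 2 + 2*L)
(115 - 3*p(-1, 4))² = (115 - 3*(2 + 2*(-1)))² = (115 - 3*(2 - 2))² = (115 - 3*0)² = (115 + 0)² = 115² = 13225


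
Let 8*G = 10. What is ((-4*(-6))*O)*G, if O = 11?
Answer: 330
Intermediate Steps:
G = 5/4 (G = (1/8)*10 = 5/4 ≈ 1.2500)
((-4*(-6))*O)*G = (-4*(-6)*11)*(5/4) = (24*11)*(5/4) = 264*(5/4) = 330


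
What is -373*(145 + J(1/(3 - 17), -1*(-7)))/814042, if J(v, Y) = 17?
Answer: -30213/407021 ≈ -0.074230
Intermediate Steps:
-373*(145 + J(1/(3 - 17), -1*(-7)))/814042 = -373*(145 + 17)/814042 = -373*162*(1/814042) = -60426*1/814042 = -30213/407021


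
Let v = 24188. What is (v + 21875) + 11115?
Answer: 57178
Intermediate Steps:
(v + 21875) + 11115 = (24188 + 21875) + 11115 = 46063 + 11115 = 57178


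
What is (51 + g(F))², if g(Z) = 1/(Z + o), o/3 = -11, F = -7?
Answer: 4157521/1600 ≈ 2598.4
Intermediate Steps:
o = -33 (o = 3*(-11) = -33)
g(Z) = 1/(-33 + Z) (g(Z) = 1/(Z - 33) = 1/(-33 + Z))
(51 + g(F))² = (51 + 1/(-33 - 7))² = (51 + 1/(-40))² = (51 - 1/40)² = (2039/40)² = 4157521/1600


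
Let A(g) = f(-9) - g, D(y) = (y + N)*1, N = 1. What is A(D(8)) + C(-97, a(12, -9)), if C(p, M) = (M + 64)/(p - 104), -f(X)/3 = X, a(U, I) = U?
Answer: 3542/201 ≈ 17.622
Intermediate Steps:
D(y) = 1 + y (D(y) = (y + 1)*1 = (1 + y)*1 = 1 + y)
f(X) = -3*X
C(p, M) = (64 + M)/(-104 + p)
A(g) = 27 - g (A(g) = -3*(-9) - g = 27 - g)
A(D(8)) + C(-97, a(12, -9)) = (27 - (1 + 8)) + (64 + 12)/(-104 - 97) = (27 - 1*9) + 76/(-201) = (27 - 9) - 1/201*76 = 18 - 76/201 = 3542/201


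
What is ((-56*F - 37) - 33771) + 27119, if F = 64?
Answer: -10273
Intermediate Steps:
((-56*F - 37) - 33771) + 27119 = ((-56*64 - 37) - 33771) + 27119 = ((-3584 - 37) - 33771) + 27119 = (-3621 - 33771) + 27119 = -37392 + 27119 = -10273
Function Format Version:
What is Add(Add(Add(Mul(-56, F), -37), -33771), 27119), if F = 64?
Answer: -10273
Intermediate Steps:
Add(Add(Add(Mul(-56, F), -37), -33771), 27119) = Add(Add(Add(Mul(-56, 64), -37), -33771), 27119) = Add(Add(Add(-3584, -37), -33771), 27119) = Add(Add(-3621, -33771), 27119) = Add(-37392, 27119) = -10273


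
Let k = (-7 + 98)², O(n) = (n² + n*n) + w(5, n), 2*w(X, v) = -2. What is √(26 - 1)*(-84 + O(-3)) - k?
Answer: -8616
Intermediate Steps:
w(X, v) = -1 (w(X, v) = (½)*(-2) = -1)
O(n) = -1 + 2*n² (O(n) = (n² + n*n) - 1 = (n² + n²) - 1 = 2*n² - 1 = -1 + 2*n²)
k = 8281 (k = 91² = 8281)
√(26 - 1)*(-84 + O(-3)) - k = √(26 - 1)*(-84 + (-1 + 2*(-3)²)) - 1*8281 = √25*(-84 + (-1 + 2*9)) - 8281 = 5*(-84 + (-1 + 18)) - 8281 = 5*(-84 + 17) - 8281 = 5*(-67) - 8281 = -335 - 8281 = -8616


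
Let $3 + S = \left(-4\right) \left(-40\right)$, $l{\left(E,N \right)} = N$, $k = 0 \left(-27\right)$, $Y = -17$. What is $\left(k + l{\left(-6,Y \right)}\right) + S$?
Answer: $140$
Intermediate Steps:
$k = 0$
$S = 157$ ($S = -3 - -160 = -3 + 160 = 157$)
$\left(k + l{\left(-6,Y \right)}\right) + S = \left(0 - 17\right) + 157 = -17 + 157 = 140$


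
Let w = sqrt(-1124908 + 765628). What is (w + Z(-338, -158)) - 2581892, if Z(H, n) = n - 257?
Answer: -2582307 + 12*I*sqrt(2495) ≈ -2.5823e+6 + 599.4*I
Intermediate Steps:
w = 12*I*sqrt(2495) (w = sqrt(-359280) = 12*I*sqrt(2495) ≈ 599.4*I)
Z(H, n) = -257 + n
(w + Z(-338, -158)) - 2581892 = (12*I*sqrt(2495) + (-257 - 158)) - 2581892 = (12*I*sqrt(2495) - 415) - 2581892 = (-415 + 12*I*sqrt(2495)) - 2581892 = -2582307 + 12*I*sqrt(2495)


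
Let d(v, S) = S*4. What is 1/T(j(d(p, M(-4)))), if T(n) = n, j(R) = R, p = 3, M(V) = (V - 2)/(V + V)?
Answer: 1/3 ≈ 0.33333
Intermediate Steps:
M(V) = (-2 + V)/(2*V) (M(V) = (-2 + V)/((2*V)) = (-2 + V)*(1/(2*V)) = (-2 + V)/(2*V))
d(v, S) = 4*S
1/T(j(d(p, M(-4)))) = 1/(4*((1/2)*(-2 - 4)/(-4))) = 1/(4*((1/2)*(-1/4)*(-6))) = 1/(4*(3/4)) = 1/3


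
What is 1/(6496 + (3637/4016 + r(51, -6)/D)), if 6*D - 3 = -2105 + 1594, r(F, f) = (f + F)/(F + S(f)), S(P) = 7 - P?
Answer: 4080256/26509004283 ≈ 0.00015392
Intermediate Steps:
r(F, f) = (F + f)/(7 + F - f) (r(F, f) = (f + F)/(F + (7 - f)) = (F + f)/(7 + F - f))
D = -254/3 (D = ½ + (-2105 + 1594)/6 = ½ + (⅙)*(-511) = ½ - 511/6 = -254/3 ≈ -84.667)
1/(6496 + (3637/4016 + r(51, -6)/D)) = 1/(6496 + (3637/4016 + ((51 - 6)/(7 + 51 - 1*(-6)))/(-254/3))) = 1/(6496 + (3637*(1/4016) + (45/(7 + 51 + 6))*(-3/254))) = 1/(6496 + (3637/4016 + (45/64)*(-3/254))) = 1/(6496 + (3637/4016 - 135/16256)) = 1/(6496 + 3661307/4080256) = 1/(26509004283/4080256) = 4080256/26509004283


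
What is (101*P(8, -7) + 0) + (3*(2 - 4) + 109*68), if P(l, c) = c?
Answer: 6699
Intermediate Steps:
(101*P(8, -7) + 0) + (3*(2 - 4) + 109*68) = (101*(-7) + 0) + (3*(2 - 4) + 109*68) = (-707 + 0) + (3*(-2) + 7412) = -707 + (-6 + 7412) = -707 + 7406 = 6699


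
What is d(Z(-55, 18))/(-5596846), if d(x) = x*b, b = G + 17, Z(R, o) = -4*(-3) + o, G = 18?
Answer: -525/2798423 ≈ -0.00018761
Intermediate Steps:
Z(R, o) = 12 + o
b = 35 (b = 18 + 17 = 35)
d(x) = 35*x (d(x) = x*35 = 35*x)
d(Z(-55, 18))/(-5596846) = (35*(12 + 18))/(-5596846) = (35*30)*(-1/5596846) = 1050*(-1/5596846) = -525/2798423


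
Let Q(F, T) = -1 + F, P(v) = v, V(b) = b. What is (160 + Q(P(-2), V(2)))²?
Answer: 24649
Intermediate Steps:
(160 + Q(P(-2), V(2)))² = (160 + (-1 - 2))² = (160 - 3)² = 157² = 24649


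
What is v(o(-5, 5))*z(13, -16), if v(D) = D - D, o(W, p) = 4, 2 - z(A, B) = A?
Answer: 0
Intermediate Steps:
z(A, B) = 2 - A
v(D) = 0
v(o(-5, 5))*z(13, -16) = 0*(2 - 1*13) = 0*(2 - 13) = 0*(-11) = 0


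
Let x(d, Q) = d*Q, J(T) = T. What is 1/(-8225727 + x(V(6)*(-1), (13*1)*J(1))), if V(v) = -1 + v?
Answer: -1/8225792 ≈ -1.2157e-7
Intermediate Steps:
x(d, Q) = Q*d
1/(-8225727 + x(V(6)*(-1), (13*1)*J(1))) = 1/(-8225727 + ((13*1)*1)*((-1 + 6)*(-1))) = 1/(-8225727 + (13*1)*(5*(-1))) = 1/(-8225727 + 13*(-5)) = 1/(-8225727 - 65) = 1/(-8225792) = -1/8225792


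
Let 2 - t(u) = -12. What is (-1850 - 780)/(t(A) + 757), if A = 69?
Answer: -2630/771 ≈ -3.4112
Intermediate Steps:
t(u) = 14 (t(u) = 2 - 1*(-12) = 2 + 12 = 14)
(-1850 - 780)/(t(A) + 757) = (-1850 - 780)/(14 + 757) = -2630/771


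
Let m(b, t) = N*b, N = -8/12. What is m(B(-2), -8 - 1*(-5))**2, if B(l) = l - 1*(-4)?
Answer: 16/9 ≈ 1.7778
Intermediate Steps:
B(l) = 4 + l (B(l) = l + 4 = 4 + l)
N = -2/3 (N = -8*1/12 = -2/3 ≈ -0.66667)
m(b, t) = -2*b/3
m(B(-2), -8 - 1*(-5))**2 = (-2*(4 - 2)/3)**2 = (-2/3*2)**2 = (-4/3)**2 = 16/9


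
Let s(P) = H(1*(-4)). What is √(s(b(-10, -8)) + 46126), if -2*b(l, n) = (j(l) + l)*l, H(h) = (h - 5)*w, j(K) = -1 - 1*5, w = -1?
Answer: √46135 ≈ 214.79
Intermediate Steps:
j(K) = -6 (j(K) = -1 - 5 = -6)
H(h) = 5 - h (H(h) = (h - 5)*(-1) = (-5 + h)*(-1) = 5 - h)
b(l, n) = -l*(-6 + l)/2 (b(l, n) = -(-6 + l)*l/2 = -l*(-6 + l)/2)
s(P) = 9 (s(P) = 5 - (-4) = 5 - 1*(-4) = 5 + 4 = 9)
√(s(b(-10, -8)) + 46126) = √(9 + 46126) = √46135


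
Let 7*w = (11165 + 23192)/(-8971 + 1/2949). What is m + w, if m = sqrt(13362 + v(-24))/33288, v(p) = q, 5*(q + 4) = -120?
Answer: -101318793/185188346 + sqrt(13334)/33288 ≈ -0.54364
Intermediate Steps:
q = -28 (q = -4 + (1/5)*(-120) = -4 - 24 = -28)
v(p) = -28
m = sqrt(13334)/33288 (m = sqrt(13362 - 28)/33288 = sqrt(13334)*(1/33288) = sqrt(13334)/33288 ≈ 0.0034689)
w = -101318793/185188346 (w = ((11165 + 23192)/(-8971 + 1/2949))/7 = (34357/(-8971 + 1/2949))/7 = (34357/(-26455478/2949))/7 = (34357*(-2949/26455478))/7 = (1/7)*(-101318793/26455478) = -101318793/185188346 ≈ -0.54711)
m + w = sqrt(13334)/33288 - 101318793/185188346 = -101318793/185188346 + sqrt(13334)/33288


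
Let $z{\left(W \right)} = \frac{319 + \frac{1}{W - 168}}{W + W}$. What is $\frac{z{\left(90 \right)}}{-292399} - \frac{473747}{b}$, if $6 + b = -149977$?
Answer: $\frac{84559186129439}{26770543661160} \approx 3.1587$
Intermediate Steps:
$b = -149983$ ($b = -6 - 149977 = -149983$)
$z{\left(W \right)} = \frac{319 + \frac{1}{-168 + W}}{2 W}$
$\frac{z{\left(90 \right)}}{-292399} - \frac{473747}{b} = \frac{\frac{1}{2} \cdot \frac{1}{90} \frac{1}{-168 + 90} \left(-53591 + 319 \cdot 90\right)}{-292399} - \frac{473747}{-149983} = \frac{1}{2} \cdot \frac{1}{90} \frac{1}{-78} \left(-53591 + 28710\right) \left(- \frac{1}{292399}\right) - - \frac{473747}{149983} = \frac{1}{2} \cdot \frac{1}{90} \left(- \frac{1}{78}\right) \left(-24881\right) \left(- \frac{1}{292399}\right) + \frac{473747}{149983} = \frac{24881}{14040} \left(- \frac{1}{292399}\right) + \frac{473747}{149983} = - \frac{24881}{4105281960} + \frac{473747}{149983} = \frac{84559186129439}{26770543661160}$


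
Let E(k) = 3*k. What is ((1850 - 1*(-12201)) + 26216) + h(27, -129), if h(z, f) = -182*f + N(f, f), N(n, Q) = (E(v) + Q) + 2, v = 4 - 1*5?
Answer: 63615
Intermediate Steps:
v = -1 (v = 4 - 5 = -1)
N(n, Q) = -1 + Q (N(n, Q) = (3*(-1) + Q) + 2 = (-3 + Q) + 2 = -1 + Q)
h(z, f) = -1 - 181*f (h(z, f) = -182*f + (-1 + f) = -1 - 181*f)
((1850 - 1*(-12201)) + 26216) + h(27, -129) = ((1850 - 1*(-12201)) + 26216) + (-1 - 181*(-129)) = ((1850 + 12201) + 26216) + (-1 + 23349) = (14051 + 26216) + 23348 = 40267 + 23348 = 63615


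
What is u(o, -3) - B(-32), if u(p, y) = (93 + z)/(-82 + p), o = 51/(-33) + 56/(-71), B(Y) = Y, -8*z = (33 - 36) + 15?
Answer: 1357479/43910 ≈ 30.915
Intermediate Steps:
z = -3/2 (z = -((33 - 36) + 15)/8 = -(-3 + 15)/8 = -⅛*12 = -3/2 ≈ -1.5000)
o = -1823/781 (o = 51*(-1/33) + 56*(-1/71) = -17/11 - 56/71 = -1823/781 ≈ -2.3342)
u(p, y) = 183/(2*(-82 + p)) (u(p, y) = (93 - 3/2)/(-82 + p) = 183/(2*(-82 + p)))
u(o, -3) - B(-32) = 183/(2*(-82 - 1823/781)) - 1*(-32) = 183/(2*(-65865/781)) + 32 = (183/2)*(-781/65865) + 32 = -47641/43910 + 32 = 1357479/43910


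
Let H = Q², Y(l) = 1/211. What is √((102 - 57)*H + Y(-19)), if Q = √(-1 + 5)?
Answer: √8013991/211 ≈ 13.417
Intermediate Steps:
Y(l) = 1/211
Q = 2 (Q = √4 = 2)
H = 4 (H = 2² = 4)
√((102 - 57)*H + Y(-19)) = √((102 - 57)*4 + 1/211) = √(45*4 + 1/211) = √(180 + 1/211) = √(37981/211) = √8013991/211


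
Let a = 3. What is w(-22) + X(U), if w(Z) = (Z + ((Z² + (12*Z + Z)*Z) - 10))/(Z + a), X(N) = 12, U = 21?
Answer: -6516/19 ≈ -342.95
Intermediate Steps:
w(Z) = (-10 + Z + 14*Z²)/(3 + Z) (w(Z) = (Z + ((Z² + (12*Z + Z)*Z) - 10))/(Z + 3) = (Z + ((Z² + (13*Z)*Z) - 10))/(3 + Z) = (Z + ((Z² + 13*Z²) - 10))/(3 + Z) = (Z + (14*Z² - 10))/(3 + Z) = (Z + (-10 + 14*Z²))/(3 + Z) = (-10 + Z + 14*Z²)/(3 + Z))
w(-22) + X(U) = (-10 - 22 + 14*(-22)²)/(3 - 22) + 12 = (-10 - 22 + 14*484)/(-19) + 12 = -(-10 - 22 + 6776)/19 + 12 = -1/19*6744 + 12 = -6744/19 + 12 = -6516/19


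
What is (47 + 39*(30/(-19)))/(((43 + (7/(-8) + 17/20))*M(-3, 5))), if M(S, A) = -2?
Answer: 5540/32661 ≈ 0.16962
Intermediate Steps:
(47 + 39*(30/(-19)))/(((43 + (7/(-8) + 17/20))*M(-3, 5))) = (47 + 39*(30/(-19)))/(((43 + (7/(-8) + 17/20))*(-2))) = (47 + 39*(30*(-1/19)))/(((43 + (7*(-⅛) + 17*(1/20)))*(-2))) = (47 + 39*(-30/19))/(((43 + (-7/8 + 17/20))*(-2))) = (47 - 1170/19)/(((43 - 1/40)*(-2))) = -277/(19*((1719/40)*(-2))) = -277/(19*(-1719/20)) = -277/19*(-20/1719) = 5540/32661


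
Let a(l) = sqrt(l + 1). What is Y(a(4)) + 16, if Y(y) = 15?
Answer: 31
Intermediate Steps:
a(l) = sqrt(1 + l)
Y(a(4)) + 16 = 15 + 16 = 31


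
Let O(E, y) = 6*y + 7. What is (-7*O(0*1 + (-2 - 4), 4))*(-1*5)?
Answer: 1085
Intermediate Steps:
O(E, y) = 7 + 6*y
(-7*O(0*1 + (-2 - 4), 4))*(-1*5) = (-7*(7 + 6*4))*(-1*5) = -7*(7 + 24)*(-5) = -7*31*(-5) = -217*(-5) = 1085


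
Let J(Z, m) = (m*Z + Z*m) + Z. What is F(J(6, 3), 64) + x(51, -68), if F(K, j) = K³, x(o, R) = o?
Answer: 74139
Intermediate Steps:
J(Z, m) = Z + 2*Z*m (J(Z, m) = (Z*m + Z*m) + Z = 2*Z*m + Z = Z + 2*Z*m)
F(J(6, 3), 64) + x(51, -68) = (6*(1 + 2*3))³ + 51 = (6*(1 + 6))³ + 51 = (6*7)³ + 51 = 42³ + 51 = 74088 + 51 = 74139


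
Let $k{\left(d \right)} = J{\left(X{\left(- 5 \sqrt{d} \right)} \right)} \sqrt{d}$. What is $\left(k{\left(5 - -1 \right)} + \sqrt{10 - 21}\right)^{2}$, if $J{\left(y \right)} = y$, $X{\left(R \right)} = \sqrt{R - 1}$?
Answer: $- \left(\sqrt{11} + \sqrt{6} \sqrt{1 + 5 \sqrt{6}}\right)^{2} \approx -149.62$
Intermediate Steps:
$X{\left(R \right)} = \sqrt{-1 + R}$
$k{\left(d \right)} = \sqrt{d} \sqrt{-1 - 5 \sqrt{d}}$ ($k{\left(d \right)} = \sqrt{-1 - 5 \sqrt{d}} \sqrt{d} = \sqrt{d} \sqrt{-1 - 5 \sqrt{d}}$)
$\left(k{\left(5 - -1 \right)} + \sqrt{10 - 21}\right)^{2} = \left(\sqrt{5 - -1} \sqrt{-1 - 5 \sqrt{5 - -1}} + \sqrt{10 - 21}\right)^{2} = \left(\sqrt{5 + 1} \sqrt{-1 - 5 \sqrt{5 + 1}} + \sqrt{-11}\right)^{2} = \left(\sqrt{6} \sqrt{-1 - 5 \sqrt{6}} + i \sqrt{11}\right)^{2} = \left(i \sqrt{11} + \sqrt{6} \sqrt{-1 - 5 \sqrt{6}}\right)^{2}$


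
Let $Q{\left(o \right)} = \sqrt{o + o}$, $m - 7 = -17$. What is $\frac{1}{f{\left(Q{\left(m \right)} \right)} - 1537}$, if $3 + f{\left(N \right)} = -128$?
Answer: $- \frac{1}{1668} \approx -0.00059952$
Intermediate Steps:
$m = -10$ ($m = 7 - 17 = -10$)
$Q{\left(o \right)} = \sqrt{2} \sqrt{o}$ ($Q{\left(o \right)} = \sqrt{2 o} = \sqrt{2} \sqrt{o}$)
$f{\left(N \right)} = -131$ ($f{\left(N \right)} = -3 - 128 = -131$)
$\frac{1}{f{\left(Q{\left(m \right)} \right)} - 1537} = \frac{1}{-131 - 1537} = \frac{1}{-1668} = - \frac{1}{1668}$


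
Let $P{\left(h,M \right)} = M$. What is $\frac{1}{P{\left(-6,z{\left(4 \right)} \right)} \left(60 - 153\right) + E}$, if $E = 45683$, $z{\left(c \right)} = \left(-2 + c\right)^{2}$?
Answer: $\frac{1}{45311} \approx 2.207 \cdot 10^{-5}$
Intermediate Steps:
$\frac{1}{P{\left(-6,z{\left(4 \right)} \right)} \left(60 - 153\right) + E} = \frac{1}{\left(-2 + 4\right)^{2} \left(60 - 153\right) + 45683} = \frac{1}{2^{2} \left(-93\right) + 45683} = \frac{1}{4 \left(-93\right) + 45683} = \frac{1}{-372 + 45683} = \frac{1}{45311}$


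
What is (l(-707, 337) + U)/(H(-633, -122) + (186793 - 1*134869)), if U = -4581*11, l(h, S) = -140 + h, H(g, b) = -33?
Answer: -51238/51891 ≈ -0.98742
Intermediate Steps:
U = -50391
(l(-707, 337) + U)/(H(-633, -122) + (186793 - 1*134869)) = ((-140 - 707) - 50391)/(-33 + (186793 - 1*134869)) = (-847 - 50391)/(-33 + (186793 - 134869)) = -51238/(-33 + 51924) = -51238/51891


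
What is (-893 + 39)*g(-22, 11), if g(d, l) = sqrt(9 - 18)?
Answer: -2562*I ≈ -2562.0*I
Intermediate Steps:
g(d, l) = 3*I (g(d, l) = sqrt(-9) = 3*I)
(-893 + 39)*g(-22, 11) = (-893 + 39)*(3*I) = -2562*I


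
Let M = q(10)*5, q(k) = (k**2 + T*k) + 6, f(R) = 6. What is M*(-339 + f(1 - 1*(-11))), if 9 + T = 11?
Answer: -209790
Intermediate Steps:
T = 2 (T = -9 + 11 = 2)
q(k) = 6 + k**2 + 2*k (q(k) = (k**2 + 2*k) + 6 = 6 + k**2 + 2*k)
M = 630 (M = (6 + 10**2 + 2*10)*5 = (6 + 100 + 20)*5 = 126*5 = 630)
M*(-339 + f(1 - 1*(-11))) = 630*(-339 + 6) = 630*(-333) = -209790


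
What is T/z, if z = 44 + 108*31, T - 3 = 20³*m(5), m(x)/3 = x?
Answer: 120003/3392 ≈ 35.378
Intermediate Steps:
m(x) = 3*x
T = 120003 (T = 3 + 20³*(3*5) = 3 + 8000*15 = 3 + 120000 = 120003)
z = 3392 (z = 44 + 3348 = 3392)
T/z = 120003/3392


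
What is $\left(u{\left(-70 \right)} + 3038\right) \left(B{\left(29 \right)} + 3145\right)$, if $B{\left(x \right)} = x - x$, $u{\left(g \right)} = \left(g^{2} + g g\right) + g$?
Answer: $40155360$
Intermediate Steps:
$u{\left(g \right)} = g + 2 g^{2}$ ($u{\left(g \right)} = \left(g^{2} + g^{2}\right) + g = 2 g^{2} + g = g + 2 g^{2}$)
$B{\left(x \right)} = 0$
$\left(u{\left(-70 \right)} + 3038\right) \left(B{\left(29 \right)} + 3145\right) = \left(- 70 \left(1 + 2 \left(-70\right)\right) + 3038\right) \left(0 + 3145\right) = \left(- 70 \left(1 - 140\right) + 3038\right) 3145 = \left(\left(-70\right) \left(-139\right) + 3038\right) 3145 = \left(9730 + 3038\right) 3145 = 12768 \cdot 3145 = 40155360$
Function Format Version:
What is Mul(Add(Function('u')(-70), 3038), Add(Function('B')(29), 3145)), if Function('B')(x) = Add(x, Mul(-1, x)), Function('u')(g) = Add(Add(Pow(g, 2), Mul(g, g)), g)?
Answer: 40155360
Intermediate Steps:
Function('u')(g) = Add(g, Mul(2, Pow(g, 2))) (Function('u')(g) = Add(Add(Pow(g, 2), Pow(g, 2)), g) = Add(Mul(2, Pow(g, 2)), g) = Add(g, Mul(2, Pow(g, 2))))
Function('B')(x) = 0
Mul(Add(Function('u')(-70), 3038), Add(Function('B')(29), 3145)) = Mul(Add(Mul(-70, Add(1, Mul(2, -70))), 3038), Add(0, 3145)) = Mul(Add(Mul(-70, Add(1, -140)), 3038), 3145) = Mul(Add(Mul(-70, -139), 3038), 3145) = Mul(Add(9730, 3038), 3145) = Mul(12768, 3145) = 40155360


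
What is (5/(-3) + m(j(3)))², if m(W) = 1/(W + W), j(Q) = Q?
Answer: 9/4 ≈ 2.2500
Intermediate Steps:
m(W) = 1/(2*W)
(5/(-3) + m(j(3)))² = (5/(-3) + (½)/3)² = (5*(-⅓) + (½)*(⅓))² = (-5/3 + ⅙)² = (-3/2)² = 9/4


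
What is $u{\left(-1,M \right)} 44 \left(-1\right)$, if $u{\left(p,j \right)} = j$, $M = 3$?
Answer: $-132$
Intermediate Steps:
$u{\left(-1,M \right)} 44 \left(-1\right) = 3 \cdot 44 \left(-1\right) = 132 \left(-1\right) = -132$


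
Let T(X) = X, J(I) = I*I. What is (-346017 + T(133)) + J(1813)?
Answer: 2941085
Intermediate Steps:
J(I) = I²
(-346017 + T(133)) + J(1813) = (-346017 + 133) + 1813² = -345884 + 3286969 = 2941085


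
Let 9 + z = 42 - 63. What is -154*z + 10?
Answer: 4630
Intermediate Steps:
z = -30 (z = -9 + (42 - 63) = -9 - 21 = -30)
-154*z + 10 = -154*(-30) + 10 = 4620 + 10 = 4630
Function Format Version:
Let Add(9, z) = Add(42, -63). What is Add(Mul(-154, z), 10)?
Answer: 4630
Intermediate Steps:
z = -30 (z = Add(-9, Add(42, -63)) = Add(-9, -21) = -30)
Add(Mul(-154, z), 10) = Add(Mul(-154, -30), 10) = Add(4620, 10) = 4630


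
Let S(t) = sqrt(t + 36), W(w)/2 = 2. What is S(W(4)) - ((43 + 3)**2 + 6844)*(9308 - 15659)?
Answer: 56904960 + 2*sqrt(10) ≈ 5.6905e+7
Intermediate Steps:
W(w) = 4 (W(w) = 2*2 = 4)
S(t) = sqrt(36 + t)
S(W(4)) - ((43 + 3)**2 + 6844)*(9308 - 15659) = sqrt(36 + 4) - ((43 + 3)**2 + 6844)*(9308 - 15659) = sqrt(40) - (46**2 + 6844)*(-6351) = 2*sqrt(10) - (2116 + 6844)*(-6351) = 2*sqrt(10) - 8960*(-6351) = 2*sqrt(10) - 1*(-56904960) = 2*sqrt(10) + 56904960 = 56904960 + 2*sqrt(10)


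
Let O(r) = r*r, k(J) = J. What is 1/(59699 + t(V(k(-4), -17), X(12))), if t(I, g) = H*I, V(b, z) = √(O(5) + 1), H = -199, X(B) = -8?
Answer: 59699/3562940975 + 199*√26/3562940975 ≈ 1.7040e-5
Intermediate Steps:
O(r) = r²
V(b, z) = √26 (V(b, z) = √(5² + 1) = √(25 + 1) = √26)
t(I, g) = -199*I
1/(59699 + t(V(k(-4), -17), X(12))) = 1/(59699 - 199*√26)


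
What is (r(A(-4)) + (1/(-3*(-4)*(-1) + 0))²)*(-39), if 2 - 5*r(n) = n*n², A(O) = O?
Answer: -123617/240 ≈ -515.07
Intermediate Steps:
r(n) = ⅖ - n³/5 (r(n) = ⅖ - n*n²/5 = ⅖ - n³/5)
(r(A(-4)) + (1/(-3*(-4)*(-1) + 0))²)*(-39) = ((⅖ - ⅕*(-4)³) + (1/(-3*(-4)*(-1) + 0))²)*(-39) = ((⅖ - ⅕*(-64)) + (1/(12*(-1) + 0))²)*(-39) = ((⅖ + 64/5) + (1/(-12 + 0))²)*(-39) = (66/5 + (1/(-12))²)*(-39) = (66/5 + (-1/12)²)*(-39) = (66/5 + 1/144)*(-39) = (9509/720)*(-39) = -123617/240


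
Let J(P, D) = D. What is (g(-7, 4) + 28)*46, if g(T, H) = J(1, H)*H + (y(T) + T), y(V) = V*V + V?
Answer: 3634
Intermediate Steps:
y(V) = V + V**2 (y(V) = V**2 + V = V + V**2)
g(T, H) = T + H**2 + T*(1 + T) (g(T, H) = H*H + (T*(1 + T) + T) = H**2 + (T + T*(1 + T)) = T + H**2 + T*(1 + T))
(g(-7, 4) + 28)*46 = ((-7 + 4**2 - 7*(1 - 7)) + 28)*46 = ((-7 + 16 - 7*(-6)) + 28)*46 = ((-7 + 16 + 42) + 28)*46 = (51 + 28)*46 = 79*46 = 3634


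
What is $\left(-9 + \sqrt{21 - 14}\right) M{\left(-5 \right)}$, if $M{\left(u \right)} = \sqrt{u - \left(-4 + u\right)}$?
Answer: $-18 + 2 \sqrt{7} \approx -12.708$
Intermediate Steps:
$M{\left(u \right)} = 2$ ($M{\left(u \right)} = \sqrt{4} = 2$)
$\left(-9 + \sqrt{21 - 14}\right) M{\left(-5 \right)} = \left(-9 + \sqrt{21 - 14}\right) 2 = \left(-9 + \sqrt{7}\right) 2 = -18 + 2 \sqrt{7}$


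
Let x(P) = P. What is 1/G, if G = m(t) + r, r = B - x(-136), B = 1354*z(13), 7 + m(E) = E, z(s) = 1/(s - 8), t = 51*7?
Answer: 5/3784 ≈ 0.0013214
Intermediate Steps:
t = 357
z(s) = 1/(-8 + s)
m(E) = -7 + E
B = 1354/5 (B = 1354/(-8 + 13) = 1354/5 ≈ 270.80)
r = 2034/5 (r = 1354/5 - 1*(-136) = 1354/5 + 136 = 2034/5 ≈ 406.80)
G = 3784/5 (G = (-7 + 357) + 2034/5 = 350 + 2034/5 = 3784/5 ≈ 756.80)
1/G = 1/(3784/5) = 5/3784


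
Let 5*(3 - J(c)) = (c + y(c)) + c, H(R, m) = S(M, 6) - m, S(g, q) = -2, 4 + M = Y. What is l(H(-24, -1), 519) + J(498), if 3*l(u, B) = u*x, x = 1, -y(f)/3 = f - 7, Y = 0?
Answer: 1471/15 ≈ 98.067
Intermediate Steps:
M = -4 (M = -4 + 0 = -4)
y(f) = 21 - 3*f (y(f) = -3*(f - 7) = -3*(-7 + f) = 21 - 3*f)
H(R, m) = -2 - m
l(u, B) = u/3 (l(u, B) = (u*1)/3 = u/3)
J(c) = -6/5 + c/5 (J(c) = 3 - ((c + (21 - 3*c)) + c)/5 = 3 - ((21 - 2*c) + c)/5 = 3 - (21 - c)/5 = 3 + (-21/5 + c/5) = -6/5 + c/5)
l(H(-24, -1), 519) + J(498) = (-2 - 1*(-1))/3 + (-6/5 + (⅕)*498) = (-2 + 1)/3 + (-6/5 + 498/5) = (⅓)*(-1) + 492/5 = -⅓ + 492/5 = 1471/15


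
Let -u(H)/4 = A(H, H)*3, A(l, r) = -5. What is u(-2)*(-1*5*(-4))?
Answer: 1200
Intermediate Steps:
u(H) = 60 (u(H) = -(-20)*3 = -4*(-15) = 60)
u(-2)*(-1*5*(-4)) = 60*(-1*5*(-4)) = 60*(-5*(-4)) = 60*20 = 1200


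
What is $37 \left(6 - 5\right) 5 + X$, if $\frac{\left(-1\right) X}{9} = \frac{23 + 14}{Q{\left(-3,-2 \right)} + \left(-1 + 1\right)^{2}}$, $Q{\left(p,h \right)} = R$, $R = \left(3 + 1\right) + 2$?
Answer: $\frac{259}{2} \approx 129.5$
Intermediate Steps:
$R = 6$ ($R = 4 + 2 = 6$)
$Q{\left(p,h \right)} = 6$
$X = - \frac{111}{2}$ ($X = - 9 \frac{23 + 14}{6 + \left(-1 + 1\right)^{2}} = - 9 \frac{37}{6 + 0^{2}} = - 9 \frac{37}{6 + 0} = - 9 \cdot \frac{37}{6} = - 9 \cdot 37 \cdot \frac{1}{6} = \left(-9\right) \frac{37}{6} = - \frac{111}{2} \approx -55.5$)
$37 \left(6 - 5\right) 5 + X = 37 \left(6 - 5\right) 5 - \frac{111}{2} = 37 \cdot 1 \cdot 5 - \frac{111}{2} = 37 \cdot 5 - \frac{111}{2} = 185 - \frac{111}{2} = \frac{259}{2}$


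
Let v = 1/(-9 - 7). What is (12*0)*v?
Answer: 0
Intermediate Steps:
v = -1/16 (v = 1/(-16) = -1/16 ≈ -0.062500)
(12*0)*v = (12*0)*(-1/16) = 0*(-1/16) = 0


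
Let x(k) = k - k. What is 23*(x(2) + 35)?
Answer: 805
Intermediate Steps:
x(k) = 0
23*(x(2) + 35) = 23*(0 + 35) = 23*35 = 805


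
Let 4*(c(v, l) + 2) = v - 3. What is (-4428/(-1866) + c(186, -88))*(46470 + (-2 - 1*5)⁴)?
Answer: 2804071367/1244 ≈ 2.2541e+6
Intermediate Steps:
c(v, l) = -11/4 + v/4 (c(v, l) = -2 + (v - 3)/4 = -2 + (-3 + v)/4 = -2 + (-¾ + v/4) = -11/4 + v/4)
(-4428/(-1866) + c(186, -88))*(46470 + (-2 - 1*5)⁴) = (-4428/(-1866) + (-11/4 + (¼)*186))*(46470 + (-2 - 1*5)⁴) = (-4428*(-1/1866) + (-11/4 + 93/2))*(46470 + (-2 - 5)⁴) = (738/311 + 175/4)*(46470 + (-7)⁴) = 57377*(46470 + 2401)/1244 = (57377/1244)*48871 = 2804071367/1244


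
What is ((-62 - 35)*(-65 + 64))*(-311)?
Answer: -30167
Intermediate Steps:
((-62 - 35)*(-65 + 64))*(-311) = -97*(-1)*(-311) = 97*(-311) = -30167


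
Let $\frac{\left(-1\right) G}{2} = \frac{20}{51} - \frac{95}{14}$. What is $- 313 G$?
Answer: $- \frac{1428845}{357} \approx -4002.4$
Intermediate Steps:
$G = \frac{4565}{357}$ ($G = - 2 \left(\frac{20}{51} - \frac{95}{14}\right) = \left(-2\right) \left(- \frac{4565}{714}\right) = \frac{4565}{357} \approx 12.787$)
$- 313 G = \left(-313\right) \frac{4565}{357} = - \frac{1428845}{357}$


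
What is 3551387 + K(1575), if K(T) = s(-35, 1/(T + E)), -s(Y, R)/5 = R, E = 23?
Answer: 5675116421/1598 ≈ 3.5514e+6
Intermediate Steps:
s(Y, R) = -5*R
K(T) = -5/(23 + T) (K(T) = -5/(T + 23) = -5/(23 + T))
3551387 + K(1575) = 3551387 - 5/(23 + 1575) = 3551387 - 5/1598 = 5675116421/1598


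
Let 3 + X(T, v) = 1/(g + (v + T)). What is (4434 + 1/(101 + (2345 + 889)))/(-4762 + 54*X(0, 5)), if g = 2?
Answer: -103511737/114770690 ≈ -0.90190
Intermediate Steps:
X(T, v) = -3 + 1/(2 + T + v) (X(T, v) = -3 + 1/(2 + (v + T)) = -3 + 1/(2 + (T + v)) = -3 + 1/(2 + T + v))
(4434 + 1/(101 + (2345 + 889)))/(-4762 + 54*X(0, 5)) = (4434 + 1/(101 + (2345 + 889)))/(-4762 + 54*((-5 - 3*0 - 3*5)/(2 + 0 + 5))) = (4434 + 1/(101 + 3234))/(-4762 + 54*((-5 + 0 - 15)/7)) = (4434 + 1/3335)/(-4762 + 54*((1/7)*(-20))) = (4434 + 1/3335)/(-4762 + 54*(-20/7)) = 14787391/(3335*(-4762 - 1080/7)) = 14787391/(3335*(-34414/7)) = (14787391/3335)*(-7/34414) = -103511737/114770690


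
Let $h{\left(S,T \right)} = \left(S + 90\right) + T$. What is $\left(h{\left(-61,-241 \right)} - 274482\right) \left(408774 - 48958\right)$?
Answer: $-98839296304$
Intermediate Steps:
$h{\left(S,T \right)} = 90 + S + T$ ($h{\left(S,T \right)} = \left(90 + S\right) + T = 90 + S + T$)
$\left(h{\left(-61,-241 \right)} - 274482\right) \left(408774 - 48958\right) = \left(\left(90 - 61 - 241\right) - 274482\right) \left(408774 - 48958\right) = \left(-212 - 274482\right) 359816 = \left(-274694\right) 359816 = -98839296304$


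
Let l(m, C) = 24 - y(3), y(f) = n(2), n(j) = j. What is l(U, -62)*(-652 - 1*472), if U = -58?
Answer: -24728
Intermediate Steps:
y(f) = 2
l(m, C) = 22 (l(m, C) = 24 - 1*2 = 24 - 2 = 22)
l(U, -62)*(-652 - 1*472) = 22*(-652 - 1*472) = 22*(-652 - 472) = 22*(-1124) = -24728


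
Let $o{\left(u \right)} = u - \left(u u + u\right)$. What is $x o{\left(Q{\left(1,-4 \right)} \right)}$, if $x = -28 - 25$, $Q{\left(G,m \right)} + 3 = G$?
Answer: $212$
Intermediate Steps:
$Q{\left(G,m \right)} = -3 + G$
$o{\left(u \right)} = - u^{2}$ ($o{\left(u \right)} = u - \left(u^{2} + u\right) = u - \left(u + u^{2}\right) = - u^{2}$)
$x = -53$
$x o{\left(Q{\left(1,-4 \right)} \right)} = - 53 \left(- \left(-3 + 1\right)^{2}\right) = - 53 \left(- \left(-2\right)^{2}\right) = - 53 \left(\left(-1\right) 4\right) = \left(-53\right) \left(-4\right) = 212$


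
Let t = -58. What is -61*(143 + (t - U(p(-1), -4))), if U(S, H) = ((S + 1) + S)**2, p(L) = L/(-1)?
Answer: -4636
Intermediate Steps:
p(L) = -L (p(L) = L*(-1) = -L)
U(S, H) = (1 + 2*S)**2 (U(S, H) = ((1 + S) + S)**2 = (1 + 2*S)**2)
-61*(143 + (t - U(p(-1), -4))) = -61*(143 + (-58 - (1 + 2*(-1*(-1)))**2)) = -61*(143 + (-58 - (1 + 2*1)**2)) = -61*(143 + (-58 - (1 + 2)**2)) = -61*(143 + (-58 - 1*3**2)) = -61*(143 + (-58 - 1*9)) = -61*(143 + (-58 - 9)) = -61*(143 - 67) = -61*76 = -4636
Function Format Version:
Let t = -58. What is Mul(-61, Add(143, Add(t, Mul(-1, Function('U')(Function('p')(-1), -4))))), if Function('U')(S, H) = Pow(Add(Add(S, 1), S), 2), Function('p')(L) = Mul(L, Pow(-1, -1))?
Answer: -4636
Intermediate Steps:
Function('p')(L) = Mul(-1, L) (Function('p')(L) = Mul(L, -1) = Mul(-1, L))
Function('U')(S, H) = Pow(Add(1, Mul(2, S)), 2) (Function('U')(S, H) = Pow(Add(Add(1, S), S), 2) = Pow(Add(1, Mul(2, S)), 2))
Mul(-61, Add(143, Add(t, Mul(-1, Function('U')(Function('p')(-1), -4))))) = Mul(-61, Add(143, Add(-58, Mul(-1, Pow(Add(1, Mul(2, Mul(-1, -1))), 2))))) = Mul(-61, Add(143, Add(-58, Mul(-1, Pow(Add(1, Mul(2, 1)), 2))))) = Mul(-61, Add(143, Add(-58, Mul(-1, Pow(Add(1, 2), 2))))) = Mul(-61, Add(143, Add(-58, Mul(-1, Pow(3, 2))))) = Mul(-61, Add(143, Add(-58, Mul(-1, 9)))) = Mul(-61, Add(143, Add(-58, -9))) = Mul(-61, Add(143, -67)) = Mul(-61, 76) = -4636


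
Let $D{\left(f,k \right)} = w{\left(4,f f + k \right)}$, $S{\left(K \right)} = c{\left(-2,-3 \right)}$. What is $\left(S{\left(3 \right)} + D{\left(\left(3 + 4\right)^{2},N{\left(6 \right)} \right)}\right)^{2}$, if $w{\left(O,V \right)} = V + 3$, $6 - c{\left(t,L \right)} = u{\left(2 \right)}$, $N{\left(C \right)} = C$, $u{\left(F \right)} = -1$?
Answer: $5841889$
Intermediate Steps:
$c{\left(t,L \right)} = 7$ ($c{\left(t,L \right)} = 6 - -1 = 6 + 1 = 7$)
$S{\left(K \right)} = 7$
$w{\left(O,V \right)} = 3 + V$
$D{\left(f,k \right)} = 3 + k + f^{2}$ ($D{\left(f,k \right)} = 3 + \left(f f + k\right) = 3 + \left(f^{2} + k\right) = 3 + \left(k + f^{2}\right) = 3 + k + f^{2}$)
$\left(S{\left(3 \right)} + D{\left(\left(3 + 4\right)^{2},N{\left(6 \right)} \right)}\right)^{2} = \left(7 + \left(3 + 6 + \left(\left(3 + 4\right)^{2}\right)^{2}\right)\right)^{2} = \left(7 + \left(3 + 6 + \left(7^{2}\right)^{2}\right)\right)^{2} = \left(7 + \left(3 + 6 + 49^{2}\right)\right)^{2} = \left(7 + \left(3 + 6 + 2401\right)\right)^{2} = \left(7 + 2410\right)^{2} = 2417^{2} = 5841889$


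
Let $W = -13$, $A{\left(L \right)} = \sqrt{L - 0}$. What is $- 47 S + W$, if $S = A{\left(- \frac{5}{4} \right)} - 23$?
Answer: $1068 - \frac{47 i \sqrt{5}}{2} \approx 1068.0 - 52.548 i$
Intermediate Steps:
$A{\left(L \right)} = \sqrt{L}$ ($A{\left(L \right)} = \sqrt{L + 0} = \sqrt{L}$)
$S = -23 + \frac{i \sqrt{5}}{2}$ ($S = \sqrt{- \frac{5}{4}} - 23 = \frac{i \sqrt{5}}{2} - 23 = -23 + \frac{i \sqrt{5}}{2} \approx -23.0 + 1.118 i$)
$- 47 S + W = - 47 \left(-23 + \frac{i \sqrt{5}}{2}\right) - 13 = \left(1081 - \frac{47 i \sqrt{5}}{2}\right) - 13 = 1068 - \frac{47 i \sqrt{5}}{2}$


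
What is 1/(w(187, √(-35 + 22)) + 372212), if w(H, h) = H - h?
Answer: 372399/138681015214 + I*√13/138681015214 ≈ 2.6853e-6 + 2.5999e-11*I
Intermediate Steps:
1/(w(187, √(-35 + 22)) + 372212) = 1/((187 - √(-35 + 22)) + 372212) = 1/((187 - √(-13)) + 372212) = 1/((187 - I*√13) + 372212) = 1/(372399 - I*√13)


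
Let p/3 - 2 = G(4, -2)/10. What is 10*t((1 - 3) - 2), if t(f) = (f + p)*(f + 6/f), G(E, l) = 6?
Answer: -209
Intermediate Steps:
p = 39/5 (p = 6 + 3*(6/10) = 6 + 3*(6*(⅒)) = 6 + 3*(⅗) = 6 + 9/5 = 39/5 ≈ 7.8000)
t(f) = (39/5 + f)*(f + 6/f) (t(f) = (f + 39/5)*(f + 6/f) = (39/5 + f)*(f + 6/f))
10*t((1 - 3) - 2) = 10*(6 + ((1 - 3) - 2)² + 39*((1 - 3) - 2)/5 + 234/(5*((1 - 3) - 2))) = 10*(6 + (-2 - 2)² + 39*(-2 - 2)/5 + 234/(5*(-2 - 2))) = 10*(6 + (-4)² + (39/5)*(-4) + (234/5)/(-4)) = 10*(6 + 16 - 156/5 + (234/5)*(-¼)) = 10*(6 + 16 - 156/5 - 117/10) = 10*(-209/10) = -209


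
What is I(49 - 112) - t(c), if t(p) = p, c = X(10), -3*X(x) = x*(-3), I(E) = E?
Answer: -73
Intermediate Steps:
X(x) = x (X(x) = -x*(-3)/3 = -(-1)*x = x)
c = 10
I(49 - 112) - t(c) = (49 - 112) - 1*10 = -63 - 10 = -73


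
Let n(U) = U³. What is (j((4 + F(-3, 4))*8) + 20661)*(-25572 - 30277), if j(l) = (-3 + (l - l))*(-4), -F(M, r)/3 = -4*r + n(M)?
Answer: -1154566377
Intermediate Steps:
F(M, r) = -3*M³ + 12*r (F(M, r) = -3*(-4*r + M³) = -3*(M³ - 4*r) = -3*M³ + 12*r)
j(l) = 12 (j(l) = (-3 + 0)*(-4) = -3*(-4) = 12)
(j((4 + F(-3, 4))*8) + 20661)*(-25572 - 30277) = (12 + 20661)*(-25572 - 30277) = 20673*(-55849) = -1154566377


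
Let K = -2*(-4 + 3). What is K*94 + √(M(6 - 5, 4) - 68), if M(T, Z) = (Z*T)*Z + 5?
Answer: 188 + I*√47 ≈ 188.0 + 6.8557*I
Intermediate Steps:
K = 2 (K = -2*(-1) = 2)
M(T, Z) = 5 + T*Z² (M(T, Z) = (T*Z)*Z + 5 = T*Z² + 5 = 5 + T*Z²)
K*94 + √(M(6 - 5, 4) - 68) = 2*94 + √((5 + (6 - 5)*4²) - 68) = 188 + √((5 + 1*16) - 68) = 188 + √((5 + 16) - 68) = 188 + √(21 - 68) = 188 + √(-47) = 188 + I*√47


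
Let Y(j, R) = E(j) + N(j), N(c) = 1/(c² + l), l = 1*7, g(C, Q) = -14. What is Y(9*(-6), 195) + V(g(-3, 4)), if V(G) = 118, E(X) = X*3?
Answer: -128611/2923 ≈ -44.000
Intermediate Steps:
E(X) = 3*X
l = 7
N(c) = 1/(7 + c²) (N(c) = 1/(c² + 7) = 1/(7 + c²))
Y(j, R) = 1/(7 + j²) + 3*j (Y(j, R) = 3*j + 1/(7 + j²) = 1/(7 + j²) + 3*j)
Y(9*(-6), 195) + V(g(-3, 4)) = (1 + 3*(9*(-6))*(7 + (9*(-6))²))/(7 + (9*(-6))²) + 118 = (1 + 3*(-54)*(7 + (-54)²))/(7 + (-54)²) + 118 = (1 + 3*(-54)*(7 + 2916))/(7 + 2916) + 118 = (1 + 3*(-54)*2923)/2923 + 118 = (1 - 473526)/2923 + 118 = (1/2923)*(-473525) + 118 = -473525/2923 + 118 = -128611/2923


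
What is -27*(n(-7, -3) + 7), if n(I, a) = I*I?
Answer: -1512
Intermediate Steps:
n(I, a) = I²
-27*(n(-7, -3) + 7) = -27*((-7)² + 7) = -27*(49 + 7) = -27*56 = -1512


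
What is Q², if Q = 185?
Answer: 34225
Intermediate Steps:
Q² = 185² = 34225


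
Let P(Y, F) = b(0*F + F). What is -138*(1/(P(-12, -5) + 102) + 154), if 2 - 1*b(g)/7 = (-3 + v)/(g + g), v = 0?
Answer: -24207408/1139 ≈ -21253.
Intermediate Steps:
b(g) = 14 + 21/(2*g) (b(g) = 14 - 7*(-3 + 0)/(g + g) = 14 - (-21)/(2*g) = 14 + 21/(2*g))
P(Y, F) = 14 + 21/(2*F) (P(Y, F) = 14 + 21/(2*(0*F + F)) = 14 + 21/(2*(0 + F)) = 14 + 21/(2*F))
-138*(1/(P(-12, -5) + 102) + 154) = -138*(1/((14 + (21/2)/(-5)) + 102) + 154) = -138*(1/((14 + (21/2)*(-⅕)) + 102) + 154) = -138*(1/((14 - 21/10) + 102) + 154) = -138*(1/(119/10 + 102) + 154) = -138*(1/(1139/10) + 154) = -138*(10/1139 + 154) = -138*175416/1139 = -24207408/1139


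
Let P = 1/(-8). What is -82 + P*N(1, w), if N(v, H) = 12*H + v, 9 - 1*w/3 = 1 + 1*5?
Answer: -765/8 ≈ -95.625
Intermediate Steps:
w = 9 (w = 27 - 3*(1 + 1*5) = 27 - 3*(1 + 5) = 27 - 3*6 = 27 - 18 = 9)
N(v, H) = v + 12*H
P = -⅛ (P = 1*(-⅛) = -⅛ ≈ -0.12500)
-82 + P*N(1, w) = -82 - (1 + 12*9)/8 = -82 - (1 + 108)/8 = -82 - ⅛*109 = -82 - 109/8 = -765/8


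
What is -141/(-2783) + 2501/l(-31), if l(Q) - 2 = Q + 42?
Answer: 6962116/36179 ≈ 192.44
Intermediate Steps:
l(Q) = 44 + Q (l(Q) = 2 + (Q + 42) = 2 + (42 + Q) = 44 + Q)
-141/(-2783) + 2501/l(-31) = -141/(-2783) + 2501/(44 - 31) = -141*(-1/2783) + 2501/13 = 141/2783 + 2501*(1/13) = 141/2783 + 2501/13 = 6962116/36179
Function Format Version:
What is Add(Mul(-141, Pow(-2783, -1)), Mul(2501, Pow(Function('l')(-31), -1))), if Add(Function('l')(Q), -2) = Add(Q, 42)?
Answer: Rational(6962116, 36179) ≈ 192.44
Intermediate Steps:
Function('l')(Q) = Add(44, Q) (Function('l')(Q) = Add(2, Add(Q, 42)) = Add(2, Add(42, Q)) = Add(44, Q))
Add(Mul(-141, Pow(-2783, -1)), Mul(2501, Pow(Function('l')(-31), -1))) = Add(Mul(-141, Pow(-2783, -1)), Mul(2501, Pow(Add(44, -31), -1))) = Add(Mul(-141, Rational(-1, 2783)), Mul(2501, Pow(13, -1))) = Add(Rational(141, 2783), Mul(2501, Rational(1, 13))) = Add(Rational(141, 2783), Rational(2501, 13)) = Rational(6962116, 36179)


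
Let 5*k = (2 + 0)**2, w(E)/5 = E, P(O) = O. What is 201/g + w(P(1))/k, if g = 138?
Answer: 709/92 ≈ 7.7065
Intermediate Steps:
w(E) = 5*E
k = 4/5 (k = (2 + 0)**2/5 = (1/5)*2**2 = (1/5)*4 = 4/5 ≈ 0.80000)
201/g + w(P(1))/k = 201/138 + (5*1)/(4/5) = 201*(1/138) + 5*(5/4) = 67/46 + 25/4 = 709/92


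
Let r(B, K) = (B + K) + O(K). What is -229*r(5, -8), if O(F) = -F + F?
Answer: 687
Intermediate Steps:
O(F) = 0
r(B, K) = B + K (r(B, K) = (B + K) + 0 = B + K)
-229*r(5, -8) = -229*(5 - 8) = -229*(-3) = 687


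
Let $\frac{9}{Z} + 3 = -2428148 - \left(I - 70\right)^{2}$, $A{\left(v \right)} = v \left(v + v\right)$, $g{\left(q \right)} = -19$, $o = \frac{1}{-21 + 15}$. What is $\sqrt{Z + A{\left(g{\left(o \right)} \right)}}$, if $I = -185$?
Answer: $\frac{\sqrt{25201022882}}{5908} \approx 26.87$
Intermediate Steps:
$o = - \frac{1}{6}$ ($o = \frac{1}{-6} = - \frac{1}{6} \approx -0.16667$)
$A{\left(v \right)} = 2 v^{2}$ ($A{\left(v \right)} = v 2 v = 2 v^{2}$)
$Z = - \frac{9}{2493176}$ ($Z = \frac{9}{-3 - \left(2428148 + \left(-185 - 70\right)^{2}\right)} = \frac{9}{-3 - 2493173} = \frac{9}{-2493176} = 9 \left(- \frac{1}{2493176}\right) = - \frac{9}{2493176} \approx -3.6099 \cdot 10^{-6}$)
$\sqrt{Z + A{\left(g{\left(o \right)} \right)}} = \sqrt{- \frac{9}{2493176} + 2 \left(-19\right)^{2}} = \sqrt{- \frac{9}{2493176} + 2 \cdot 361} = \sqrt{- \frac{9}{2493176} + 722} = \sqrt{\frac{1800073063}{2493176}} = \frac{\sqrt{25201022882}}{5908}$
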